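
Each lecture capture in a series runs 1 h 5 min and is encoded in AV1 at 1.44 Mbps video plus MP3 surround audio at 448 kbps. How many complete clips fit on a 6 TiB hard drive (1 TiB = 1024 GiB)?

7167

1 h 5 min = 65 min = 3900 s
Audio: 448 kbps = 0.448 Mbps.
Total bitrate: 1.888 Mbps.
Per item: 1.888 Mbps × 3900 s = 7,363 Mb = 920.4 MB.
Capacity: 6 TiB = 52,776,558 Mb; 7167.61 items → 7167 complete.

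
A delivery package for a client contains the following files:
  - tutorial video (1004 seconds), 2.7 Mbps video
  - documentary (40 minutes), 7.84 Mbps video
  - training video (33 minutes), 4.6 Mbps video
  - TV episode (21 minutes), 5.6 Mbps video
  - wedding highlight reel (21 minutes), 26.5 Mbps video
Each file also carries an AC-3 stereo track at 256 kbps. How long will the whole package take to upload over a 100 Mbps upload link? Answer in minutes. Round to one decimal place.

Audio: 256 kbps = 0.256 Mbps.
tutorial video: 2.956 Mbps × 1004 s = 2967.8 Mb
documentary: 8.096 Mbps × 2400 s = 19430.4 Mb
training video: 4.856 Mbps × 1980 s = 9614.9 Mb
TV episode: 5.856 Mbps × 1260 s = 7378.6 Mb
wedding highlight reel: 26.756 Mbps × 1260 s = 33712.6 Mb
Total: 73104.2 Mb = 9138.0 MB.
At 100 Mbps: 73104.2 / 100 = 731 s ≈ 12.2 minutes.

12.2 minutes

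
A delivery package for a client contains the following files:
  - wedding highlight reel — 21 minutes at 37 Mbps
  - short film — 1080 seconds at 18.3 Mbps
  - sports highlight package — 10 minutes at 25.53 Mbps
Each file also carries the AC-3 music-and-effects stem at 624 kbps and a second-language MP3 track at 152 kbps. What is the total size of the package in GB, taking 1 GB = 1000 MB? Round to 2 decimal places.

10.50 GB

Audio total: 624 + 152 = 776 kbps = 0.776 Mbps.
wedding highlight reel: 37.776 Mbps × 1260 s = 47597.8 Mb
short film: 19.076 Mbps × 1080 s = 20602.1 Mb
sports highlight package: 26.306 Mbps × 600 s = 15783.6 Mb
Total: 83983.4 Mb = 10497.9 MB.
= 10.50 GB.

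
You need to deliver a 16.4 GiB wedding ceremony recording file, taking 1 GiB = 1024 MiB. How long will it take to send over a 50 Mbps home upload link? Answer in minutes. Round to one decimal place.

47.0 minutes

File: 16.4 GiB = 140874.9 Mb.
At 50 Mbps: 140874.9 / 50 = 2817.5 s ≈ 47 minutes.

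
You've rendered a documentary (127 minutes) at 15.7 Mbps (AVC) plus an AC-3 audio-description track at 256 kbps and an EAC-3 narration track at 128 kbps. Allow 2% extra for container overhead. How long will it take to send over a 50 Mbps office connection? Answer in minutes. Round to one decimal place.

127 min = 7620 s
Audio total: 256 + 128 = 384 kbps = 0.384 Mbps.
Total bitrate: 16.084 Mbps.
File: 16.084 Mbps × 7620 s = 122560.1 Mb.
With 2% container overhead: ×1.02. → 125011.3 Mb.
At 50 Mbps: 125011.3 / 50 = 2500.2 s ≈ 41.7 minutes.

41.7 minutes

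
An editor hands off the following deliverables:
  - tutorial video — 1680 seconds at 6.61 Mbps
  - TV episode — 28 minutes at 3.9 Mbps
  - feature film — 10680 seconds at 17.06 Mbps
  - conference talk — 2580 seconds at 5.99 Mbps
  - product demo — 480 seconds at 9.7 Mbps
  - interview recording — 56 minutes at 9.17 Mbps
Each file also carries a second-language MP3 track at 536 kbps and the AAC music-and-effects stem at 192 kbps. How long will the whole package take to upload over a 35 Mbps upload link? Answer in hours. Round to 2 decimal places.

Audio total: 536 + 192 = 728 kbps = 0.728 Mbps.
tutorial video: 7.338 Mbps × 1680 s = 12327.8 Mb
TV episode: 4.628 Mbps × 1680 s = 7775.0 Mb
feature film: 17.788 Mbps × 10680 s = 189975.8 Mb
conference talk: 6.718 Mbps × 2580 s = 17332.4 Mb
product demo: 10.428 Mbps × 480 s = 5005.4 Mb
interview recording: 9.898 Mbps × 3360 s = 33257.3 Mb
Total: 265673.9 Mb = 33209.2 MB.
At 35 Mbps: 265673.9 / 35 = 7591 s ≈ 2.11 hours.

2.11 hours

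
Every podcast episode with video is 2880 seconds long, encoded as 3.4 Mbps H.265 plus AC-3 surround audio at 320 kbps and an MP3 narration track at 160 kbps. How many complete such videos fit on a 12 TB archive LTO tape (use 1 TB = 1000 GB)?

8591

Audio total: 320 + 160 = 480 kbps = 0.480 Mbps.
Total bitrate: 3.880 Mbps.
Per item: 3.880 Mbps × 2880 s = 11,174 Mb = 1,397 MB.
Capacity: 12 TB = 96,000,000 Mb; 8591.07 items → 8591 complete.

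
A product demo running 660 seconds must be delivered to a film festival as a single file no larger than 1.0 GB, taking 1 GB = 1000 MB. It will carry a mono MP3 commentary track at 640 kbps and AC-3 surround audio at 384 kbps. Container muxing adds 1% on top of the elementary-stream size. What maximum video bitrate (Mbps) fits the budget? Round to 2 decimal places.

10.98 Mbps

Budget: 1.0 GB = 8000.0 Mb.
Stream payload after overhead: 8000.0 / 1.01 = 7920.8 Mb.
Total bitrate budget: 7920.8 Mb / 660 s = 12.001 Mbps.
Audio total: 640 + 384 = 1024 kbps = 1.024 Mbps.
Video: 12.001 − 1.024 = 10.977 Mbps.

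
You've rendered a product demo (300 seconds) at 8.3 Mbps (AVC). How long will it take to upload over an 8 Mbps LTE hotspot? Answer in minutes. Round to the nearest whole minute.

5 minutes

File: 8.300 Mbps × 300 s = 2490.0 Mb.
At 8 Mbps: 2490.0 / 8 = 311.2 s ≈ 5.19 minutes.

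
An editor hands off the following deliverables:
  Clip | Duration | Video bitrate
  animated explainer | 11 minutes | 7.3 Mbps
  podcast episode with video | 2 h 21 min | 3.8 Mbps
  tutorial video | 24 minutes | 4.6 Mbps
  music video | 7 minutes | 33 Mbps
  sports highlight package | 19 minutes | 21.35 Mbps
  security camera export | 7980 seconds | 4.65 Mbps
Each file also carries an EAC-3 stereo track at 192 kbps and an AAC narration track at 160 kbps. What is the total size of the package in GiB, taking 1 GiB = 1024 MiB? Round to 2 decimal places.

14.66 GiB

Audio total: 192 + 160 = 352 kbps = 0.352 Mbps.
animated explainer: 7.652 Mbps × 660 s = 5050.3 Mb
podcast episode with video: 4.152 Mbps × 8460 s = 35125.9 Mb
tutorial video: 4.952 Mbps × 1440 s = 7130.9 Mb
music video: 33.352 Mbps × 420 s = 14007.8 Mb
sports highlight package: 21.702 Mbps × 1140 s = 24740.3 Mb
security camera export: 5.002 Mbps × 7980 s = 39916.0 Mb
Total: 125971.2 Mb = 15746.4 MB.
= 14.66 GiB.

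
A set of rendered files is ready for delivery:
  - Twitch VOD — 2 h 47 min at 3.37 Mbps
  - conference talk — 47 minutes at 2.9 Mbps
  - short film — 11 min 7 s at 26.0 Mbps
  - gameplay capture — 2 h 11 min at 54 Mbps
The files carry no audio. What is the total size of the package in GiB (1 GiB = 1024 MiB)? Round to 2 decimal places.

Twitch VOD: 3.370 Mbps × 10020 s = 33767.4 Mb
conference talk: 2.900 Mbps × 2820 s = 8178.0 Mb
short film: 26.000 Mbps × 667 s = 17342.0 Mb
gameplay capture: 54.000 Mbps × 7860 s = 424440.0 Mb
Total: 483727.4 Mb = 60465.9 MB.
= 56.31 GiB.

56.31 GiB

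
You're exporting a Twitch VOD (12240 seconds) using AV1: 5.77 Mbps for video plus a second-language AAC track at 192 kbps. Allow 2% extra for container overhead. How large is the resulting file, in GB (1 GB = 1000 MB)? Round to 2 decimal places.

Audio: 192 kbps = 0.192 Mbps.
Total bitrate: 5.77 + 0.192 = 5.962 Mbps.
Stream data: 5.962 Mbps × 12240 s = 72974.9 Mb.
With 2% container overhead: ×1.02.
74,434 Mb ÷ 8 = 9,304 MB → 9.304 GB.

9.30 GB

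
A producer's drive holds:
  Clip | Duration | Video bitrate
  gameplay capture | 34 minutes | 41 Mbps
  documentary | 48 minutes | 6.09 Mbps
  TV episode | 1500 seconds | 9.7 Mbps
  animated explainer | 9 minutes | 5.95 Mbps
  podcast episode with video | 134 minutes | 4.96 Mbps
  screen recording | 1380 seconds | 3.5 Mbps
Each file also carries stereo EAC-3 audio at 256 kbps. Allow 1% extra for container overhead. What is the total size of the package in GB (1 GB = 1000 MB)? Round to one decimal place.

Audio: 256 kbps = 0.256 Mbps.
gameplay capture: 41.256 Mbps × 2040 s × 1.01 = 85003.9 Mb
documentary: 6.346 Mbps × 2880 s × 1.01 = 18459.2 Mb
TV episode: 9.956 Mbps × 1500 s × 1.01 = 15083.3 Mb
animated explainer: 6.206 Mbps × 540 s × 1.01 = 3384.8 Mb
podcast episode with video: 5.216 Mbps × 8040 s × 1.01 = 42356.0 Mb
screen recording: 3.756 Mbps × 1380 s × 1.01 = 5235.1 Mb
Total: 169522.3 Mb = 21190.3 MB.
= 21.19 GB.

21.2 GB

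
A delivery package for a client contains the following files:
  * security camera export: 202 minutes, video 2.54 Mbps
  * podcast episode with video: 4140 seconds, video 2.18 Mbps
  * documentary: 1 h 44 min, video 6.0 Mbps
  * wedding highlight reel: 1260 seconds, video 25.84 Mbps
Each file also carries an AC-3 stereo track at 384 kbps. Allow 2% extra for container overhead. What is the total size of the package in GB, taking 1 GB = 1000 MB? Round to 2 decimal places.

15.16 GB

Audio: 384 kbps = 0.384 Mbps.
security camera export: 2.924 Mbps × 12120 s × 1.02 = 36147.7 Mb
podcast episode with video: 2.564 Mbps × 4140 s × 1.02 = 10827.3 Mb
documentary: 6.384 Mbps × 6240 s × 1.02 = 40632.9 Mb
wedding highlight reel: 26.224 Mbps × 1260 s × 1.02 = 33703.1 Mb
Total: 121310.9 Mb = 15163.9 MB.
= 15.16 GB.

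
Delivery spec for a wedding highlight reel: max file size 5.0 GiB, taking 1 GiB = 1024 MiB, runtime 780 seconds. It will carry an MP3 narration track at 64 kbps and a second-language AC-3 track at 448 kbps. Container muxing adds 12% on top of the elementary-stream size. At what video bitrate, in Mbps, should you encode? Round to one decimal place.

Budget: 5.0 GiB = 42949.7 Mb.
Stream payload after overhead: 42949.7 / 1.12 = 38347.9 Mb.
Total bitrate budget: 38347.9 Mb / 780 s = 49.164 Mbps.
Audio total: 64 + 448 = 512 kbps = 0.512 Mbps.
Video: 49.164 − 0.512 = 48.652 Mbps.

48.7 Mbps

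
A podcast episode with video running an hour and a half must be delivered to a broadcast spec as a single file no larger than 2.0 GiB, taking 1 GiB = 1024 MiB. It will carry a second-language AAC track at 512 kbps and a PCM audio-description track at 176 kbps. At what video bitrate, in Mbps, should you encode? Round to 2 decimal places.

2.49 Mbps

Budget: 2.0 GiB = 17179.9 Mb.
1.5 h = 5400 s
Total bitrate budget: 17179.9 Mb / 5400 s = 3.181 Mbps.
Audio total: 512 + 176 = 688 kbps = 0.688 Mbps.
Video: 3.181 − 0.688 = 2.493 Mbps.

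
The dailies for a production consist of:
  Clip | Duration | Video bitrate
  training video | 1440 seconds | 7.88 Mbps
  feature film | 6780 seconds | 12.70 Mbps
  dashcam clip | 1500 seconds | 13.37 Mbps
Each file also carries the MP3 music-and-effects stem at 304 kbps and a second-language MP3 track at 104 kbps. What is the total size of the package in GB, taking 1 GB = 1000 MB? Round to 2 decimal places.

15.18 GB

Audio total: 304 + 104 = 408 kbps = 0.408 Mbps.
training video: 8.288 Mbps × 1440 s = 11934.7 Mb
feature film: 13.108 Mbps × 6780 s = 88872.2 Mb
dashcam clip: 13.778 Mbps × 1500 s = 20667.0 Mb
Total: 121474.0 Mb = 15184.2 MB.
= 15.18 GB.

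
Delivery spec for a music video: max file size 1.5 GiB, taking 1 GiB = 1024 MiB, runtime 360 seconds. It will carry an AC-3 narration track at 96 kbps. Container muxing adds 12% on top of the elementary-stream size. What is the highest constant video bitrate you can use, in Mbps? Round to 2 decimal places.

Budget: 1.5 GiB = 12884.9 Mb.
Stream payload after overhead: 12884.9 / 1.12 = 11504.4 Mb.
Total bitrate budget: 11504.4 Mb / 360 s = 31.957 Mbps.
Audio: 96 kbps = 0.096 Mbps.
Video: 31.957 − 0.096 = 31.861 Mbps.

31.86 Mbps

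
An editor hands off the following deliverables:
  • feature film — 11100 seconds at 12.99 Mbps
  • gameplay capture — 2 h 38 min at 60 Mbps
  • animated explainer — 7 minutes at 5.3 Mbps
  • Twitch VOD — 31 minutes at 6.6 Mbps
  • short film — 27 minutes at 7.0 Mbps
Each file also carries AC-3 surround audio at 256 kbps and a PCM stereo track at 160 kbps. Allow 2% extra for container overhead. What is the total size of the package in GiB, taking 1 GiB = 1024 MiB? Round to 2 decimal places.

Audio total: 256 + 160 = 416 kbps = 0.416 Mbps.
feature film: 13.406 Mbps × 11100 s × 1.02 = 151782.7 Mb
gameplay capture: 60.416 Mbps × 9480 s × 1.02 = 584198.6 Mb
animated explainer: 5.716 Mbps × 420 s × 1.02 = 2448.7 Mb
Twitch VOD: 7.016 Mbps × 1860 s × 1.02 = 13310.8 Mb
short film: 7.416 Mbps × 1620 s × 1.02 = 12254.2 Mb
Total: 763995.0 Mb = 95499.4 MB.
= 88.94 GiB.

88.94 GiB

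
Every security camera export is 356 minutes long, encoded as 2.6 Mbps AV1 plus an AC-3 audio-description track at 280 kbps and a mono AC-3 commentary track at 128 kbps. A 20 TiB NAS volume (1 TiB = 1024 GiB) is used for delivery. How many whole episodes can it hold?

356 min = 21360 s
Audio total: 280 + 128 = 408 kbps = 0.408 Mbps.
Total bitrate: 3.008 Mbps.
Per item: 3.008 Mbps × 21360 s = 64,251 Mb = 8,031 MB.
Capacity: 20 TiB = 175,921,860 Mb; 2738.05 items → 2738 complete.

2738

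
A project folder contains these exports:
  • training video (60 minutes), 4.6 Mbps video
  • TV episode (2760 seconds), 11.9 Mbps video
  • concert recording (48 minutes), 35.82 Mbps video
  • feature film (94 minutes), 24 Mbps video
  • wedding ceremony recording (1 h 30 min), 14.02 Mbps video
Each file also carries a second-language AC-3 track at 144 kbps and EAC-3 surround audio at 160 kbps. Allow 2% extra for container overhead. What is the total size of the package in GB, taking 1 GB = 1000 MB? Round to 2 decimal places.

Audio total: 144 + 160 = 304 kbps = 0.304 Mbps.
training video: 4.904 Mbps × 3600 s × 1.02 = 18007.5 Mb
TV episode: 12.204 Mbps × 2760 s × 1.02 = 34356.7 Mb
concert recording: 36.124 Mbps × 2880 s × 1.02 = 106117.9 Mb
feature film: 24.304 Mbps × 5640 s × 1.02 = 139816.1 Mb
wedding ceremony recording: 14.324 Mbps × 5400 s × 1.02 = 78896.6 Mb
Total: 377194.7 Mb = 47149.3 MB.
= 47.15 GB.

47.15 GB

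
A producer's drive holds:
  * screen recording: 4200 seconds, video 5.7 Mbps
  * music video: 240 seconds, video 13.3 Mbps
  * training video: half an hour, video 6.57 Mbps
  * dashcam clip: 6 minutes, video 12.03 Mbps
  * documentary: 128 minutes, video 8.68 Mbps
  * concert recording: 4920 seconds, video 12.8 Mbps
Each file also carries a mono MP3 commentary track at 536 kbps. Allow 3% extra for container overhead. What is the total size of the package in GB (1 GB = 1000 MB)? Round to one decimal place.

Audio: 536 kbps = 0.536 Mbps.
screen recording: 6.236 Mbps × 4200 s × 1.03 = 26976.9 Mb
music video: 13.836 Mbps × 240 s × 1.03 = 3420.3 Mb
training video: 7.106 Mbps × 1800 s × 1.03 = 13174.5 Mb
dashcam clip: 12.566 Mbps × 360 s × 1.03 = 4659.5 Mb
documentary: 9.216 Mbps × 7680 s × 1.03 = 72902.2 Mb
concert recording: 13.336 Mbps × 4920 s × 1.03 = 67581.5 Mb
Total: 188715.0 Mb = 23589.4 MB.
= 23.59 GB.

23.6 GB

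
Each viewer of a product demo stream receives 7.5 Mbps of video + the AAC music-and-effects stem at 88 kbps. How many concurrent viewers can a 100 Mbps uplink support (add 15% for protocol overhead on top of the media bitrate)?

11

Audio: 88 kbps = 0.088 Mbps.
Per-viewer media rate: 7.588 Mbps.
On the wire with 15% overhead: 8.726 Mbps.
100 Mbps = 100.0 Mbps; 100.0 / 8.726 = 11.46 → 11 viewers.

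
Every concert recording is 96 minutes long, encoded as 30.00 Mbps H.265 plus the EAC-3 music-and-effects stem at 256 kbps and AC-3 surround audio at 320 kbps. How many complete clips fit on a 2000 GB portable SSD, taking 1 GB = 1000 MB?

90

96 min = 5760 s
Audio total: 256 + 320 = 576 kbps = 0.576 Mbps.
Total bitrate: 30.576 Mbps.
Per item: 30.576 Mbps × 5760 s = 176,118 Mb = 22,015 MB.
Capacity: 2000 GB = 16,000,000 Mb; 90.85 items → 90 complete.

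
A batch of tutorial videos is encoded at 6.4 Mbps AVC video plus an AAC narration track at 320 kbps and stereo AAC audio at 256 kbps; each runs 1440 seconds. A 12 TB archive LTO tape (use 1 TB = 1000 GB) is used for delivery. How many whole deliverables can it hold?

9556

Audio total: 320 + 256 = 576 kbps = 0.576 Mbps.
Total bitrate: 6.976 Mbps.
Per item: 6.976 Mbps × 1440 s = 10,045 Mb = 1,256 MB.
Capacity: 12 TB = 96,000,000 Mb; 9556.57 items → 9556 complete.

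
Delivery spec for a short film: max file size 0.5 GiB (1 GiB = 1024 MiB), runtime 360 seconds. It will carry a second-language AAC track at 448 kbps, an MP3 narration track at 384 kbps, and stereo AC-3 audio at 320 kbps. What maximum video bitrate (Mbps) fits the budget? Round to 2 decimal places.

10.78 Mbps

Budget: 0.5 GiB = 4295.0 Mb.
Total bitrate budget: 4295.0 Mb / 360 s = 11.930 Mbps.
Audio total: 448 + 384 + 320 = 1152 kbps = 1.152 Mbps.
Video: 11.930 − 1.152 = 10.778 Mbps.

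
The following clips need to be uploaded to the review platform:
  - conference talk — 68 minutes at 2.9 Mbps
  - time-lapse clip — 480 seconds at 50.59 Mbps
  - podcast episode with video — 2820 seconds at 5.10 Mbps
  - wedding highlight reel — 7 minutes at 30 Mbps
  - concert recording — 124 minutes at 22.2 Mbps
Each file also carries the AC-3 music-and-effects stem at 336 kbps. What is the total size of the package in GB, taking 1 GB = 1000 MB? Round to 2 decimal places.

29.17 GB

Audio: 336 kbps = 0.336 Mbps.
conference talk: 3.236 Mbps × 4080 s = 13202.9 Mb
time-lapse clip: 50.926 Mbps × 480 s = 24444.5 Mb
podcast episode with video: 5.436 Mbps × 2820 s = 15329.5 Mb
wedding highlight reel: 30.336 Mbps × 420 s = 12741.1 Mb
concert recording: 22.536 Mbps × 7440 s = 167667.8 Mb
Total: 233385.8 Mb = 29173.2 MB.
= 29.17 GB.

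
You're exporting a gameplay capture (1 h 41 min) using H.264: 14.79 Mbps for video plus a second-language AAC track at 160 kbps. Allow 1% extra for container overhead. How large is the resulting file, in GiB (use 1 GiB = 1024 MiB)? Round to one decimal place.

10.7 GiB

1 h 41 min = 101 min = 6060 s
Audio: 160 kbps = 0.160 Mbps.
Total bitrate: 14.79 + 0.160 = 14.950 Mbps.
Stream data: 14.950 Mbps × 6060 s = 90597.0 Mb.
With 1% container overhead: ×1.01.
91,503 Mb = 11,437,871,250 bytes ÷ 1,073,741,824 = 10.65 GiB.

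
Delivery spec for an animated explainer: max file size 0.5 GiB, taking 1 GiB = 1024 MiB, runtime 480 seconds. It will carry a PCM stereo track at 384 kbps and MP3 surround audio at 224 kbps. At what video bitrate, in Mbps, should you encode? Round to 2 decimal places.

Budget: 0.5 GiB = 4295.0 Mb.
Total bitrate budget: 4295.0 Mb / 480 s = 8.948 Mbps.
Audio total: 384 + 224 = 608 kbps = 0.608 Mbps.
Video: 8.948 − 0.608 = 8.340 Mbps.

8.34 Mbps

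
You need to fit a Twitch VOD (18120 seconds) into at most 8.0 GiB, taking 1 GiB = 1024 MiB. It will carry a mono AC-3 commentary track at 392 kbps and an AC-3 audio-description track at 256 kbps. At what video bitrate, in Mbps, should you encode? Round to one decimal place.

3.1 Mbps

Budget: 8.0 GiB = 68719.5 Mb.
Total bitrate budget: 68719.5 Mb / 18120 s = 3.792 Mbps.
Audio total: 392 + 256 = 648 kbps = 0.648 Mbps.
Video: 3.792 − 0.648 = 3.144 Mbps.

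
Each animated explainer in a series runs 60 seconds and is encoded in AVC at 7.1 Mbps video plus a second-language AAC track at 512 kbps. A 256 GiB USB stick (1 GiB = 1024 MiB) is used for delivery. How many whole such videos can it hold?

Audio: 512 kbps = 0.512 Mbps.
Total bitrate: 7.612 Mbps.
Per item: 7.612 Mbps × 60 s = 456.7 Mb = 57.09 MB.
Capacity: 256 GiB = 2,199,023 Mb; 4814.82 items → 4814 complete.

4814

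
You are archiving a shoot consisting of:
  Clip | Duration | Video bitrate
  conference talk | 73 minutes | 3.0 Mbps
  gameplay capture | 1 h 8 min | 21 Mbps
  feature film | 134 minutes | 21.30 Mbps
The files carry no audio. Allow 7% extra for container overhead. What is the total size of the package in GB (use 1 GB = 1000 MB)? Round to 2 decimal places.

conference talk: 3.000 Mbps × 4380 s × 1.07 = 14059.8 Mb
gameplay capture: 21.000 Mbps × 4080 s × 1.07 = 91677.6 Mb
feature film: 21.300 Mbps × 8040 s × 1.07 = 183239.6 Mb
Total: 288977.0 Mb = 36122.1 MB.
= 36.12 GB.

36.12 GB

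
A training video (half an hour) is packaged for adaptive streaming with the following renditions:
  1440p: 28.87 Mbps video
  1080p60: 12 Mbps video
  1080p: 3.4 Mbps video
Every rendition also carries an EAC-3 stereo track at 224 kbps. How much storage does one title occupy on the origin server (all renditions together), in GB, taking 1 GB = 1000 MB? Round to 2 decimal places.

10.11 GB

30 min = 1800 s
Audio: 224 kbps = 0.224 Mbps.
Sum of rendition bitrates: (28.87+0.224) + (12+0.224) + (3.4+0.224) = 44.942 Mbps.
× 1800 s = 80,896 Mb = 10,112 MB = 10.11 GB.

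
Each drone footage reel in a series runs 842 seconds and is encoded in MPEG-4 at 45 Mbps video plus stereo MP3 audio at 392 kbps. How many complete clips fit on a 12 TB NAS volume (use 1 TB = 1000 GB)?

Audio: 392 kbps = 0.392 Mbps.
Total bitrate: 45.392 Mbps.
Per item: 45.392 Mbps × 842 s = 38,220 Mb = 4,778 MB.
Capacity: 12 TB = 96,000,000 Mb; 2511.77 items → 2511 complete.

2511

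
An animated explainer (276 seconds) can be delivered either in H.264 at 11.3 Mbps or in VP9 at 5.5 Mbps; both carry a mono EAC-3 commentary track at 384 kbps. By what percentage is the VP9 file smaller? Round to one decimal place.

49.6%

Audio: 384 kbps = 0.384 Mbps.
H.264: 11.684 Mbps × 276 s = 3224.8 Mb = 403.098 MB.
VP9: 5.884 Mbps × 276 s = 1624.0 Mb = 202.998 MB.
Reduction: (1 − 202.998/403.098) × 100 = 49.64%.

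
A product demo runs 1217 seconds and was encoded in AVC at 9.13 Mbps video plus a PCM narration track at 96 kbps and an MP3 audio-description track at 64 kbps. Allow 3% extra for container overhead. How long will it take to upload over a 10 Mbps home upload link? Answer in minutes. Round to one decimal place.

19.4 minutes

Audio total: 96 + 64 = 160 kbps = 0.160 Mbps.
Total bitrate: 9.290 Mbps.
File: 9.290 Mbps × 1217 s = 11305.9 Mb.
With 3% container overhead: ×1.03. → 11645.1 Mb.
At 10 Mbps: 11645.1 / 10 = 1164.5 s ≈ 19.4 minutes.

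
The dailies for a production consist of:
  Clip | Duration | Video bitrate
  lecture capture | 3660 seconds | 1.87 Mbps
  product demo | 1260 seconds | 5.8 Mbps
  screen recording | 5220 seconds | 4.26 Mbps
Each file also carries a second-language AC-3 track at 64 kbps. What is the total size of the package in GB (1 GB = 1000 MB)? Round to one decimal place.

4.6 GB

Audio: 64 kbps = 0.064 Mbps.
lecture capture: 1.934 Mbps × 3660 s = 7078.4 Mb
product demo: 5.864 Mbps × 1260 s = 7388.6 Mb
screen recording: 4.324 Mbps × 5220 s = 22571.3 Mb
Total: 37038.4 Mb = 4629.8 MB.
= 4.630 GB.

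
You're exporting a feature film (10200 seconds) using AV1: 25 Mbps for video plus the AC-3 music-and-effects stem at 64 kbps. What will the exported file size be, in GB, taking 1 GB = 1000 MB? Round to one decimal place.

Audio: 64 kbps = 0.064 Mbps.
Total bitrate: 25 + 0.064 = 25.064 Mbps.
Stream data: 25.064 Mbps × 10200 s = 255652.8 Mb.
255,653 Mb ÷ 8 = 31,957 MB → 31.96 GB.

32.0 GB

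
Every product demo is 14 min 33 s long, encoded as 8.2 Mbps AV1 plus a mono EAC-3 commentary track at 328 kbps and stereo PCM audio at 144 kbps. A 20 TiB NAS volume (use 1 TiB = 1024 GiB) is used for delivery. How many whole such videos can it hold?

23237

14 min 33 s = 873 s
Audio total: 328 + 144 = 472 kbps = 0.472 Mbps.
Total bitrate: 8.672 Mbps.
Per item: 8.672 Mbps × 873 s = 7,571 Mb = 946.3 MB.
Capacity: 20 TiB = 175,921,860 Mb; 23237.33 items → 23237 complete.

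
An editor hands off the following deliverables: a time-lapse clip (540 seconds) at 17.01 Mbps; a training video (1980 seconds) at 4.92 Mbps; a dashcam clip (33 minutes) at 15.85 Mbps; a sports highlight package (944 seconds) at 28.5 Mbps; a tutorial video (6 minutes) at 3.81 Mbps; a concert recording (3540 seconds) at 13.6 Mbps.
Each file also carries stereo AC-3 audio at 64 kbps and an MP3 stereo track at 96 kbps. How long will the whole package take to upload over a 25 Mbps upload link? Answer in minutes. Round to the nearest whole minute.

85 minutes

Audio total: 64 + 96 = 160 kbps = 0.160 Mbps.
time-lapse clip: 17.170 Mbps × 540 s = 9271.8 Mb
training video: 5.080 Mbps × 1980 s = 10058.4 Mb
dashcam clip: 16.010 Mbps × 1980 s = 31699.8 Mb
sports highlight package: 28.660 Mbps × 944 s = 27055.0 Mb
tutorial video: 3.970 Mbps × 360 s = 1429.2 Mb
concert recording: 13.760 Mbps × 3540 s = 48710.4 Mb
Total: 128224.6 Mb = 16028.1 MB.
At 25 Mbps: 128224.6 / 25 = 5129 s ≈ 85.5 minutes.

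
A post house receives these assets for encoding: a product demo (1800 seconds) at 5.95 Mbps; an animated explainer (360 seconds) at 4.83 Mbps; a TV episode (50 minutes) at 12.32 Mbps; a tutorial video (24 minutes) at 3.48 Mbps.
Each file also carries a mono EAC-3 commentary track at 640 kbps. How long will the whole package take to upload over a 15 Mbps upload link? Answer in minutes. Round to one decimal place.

65.2 minutes

Audio: 640 kbps = 0.640 Mbps.
product demo: 6.590 Mbps × 1800 s = 11862.0 Mb
animated explainer: 5.470 Mbps × 360 s = 1969.2 Mb
TV episode: 12.960 Mbps × 3000 s = 38880.0 Mb
tutorial video: 4.120 Mbps × 1440 s = 5932.8 Mb
Total: 58644.0 Mb = 7330.5 MB.
At 15 Mbps: 58644.0 / 15 = 3910 s ≈ 65.2 minutes.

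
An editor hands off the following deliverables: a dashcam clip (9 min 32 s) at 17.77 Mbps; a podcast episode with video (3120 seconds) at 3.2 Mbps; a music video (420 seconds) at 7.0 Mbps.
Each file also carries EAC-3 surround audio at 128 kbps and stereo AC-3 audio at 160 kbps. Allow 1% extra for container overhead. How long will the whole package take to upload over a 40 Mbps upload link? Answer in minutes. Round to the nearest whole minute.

10 minutes

Audio total: 128 + 160 = 288 kbps = 0.288 Mbps.
dashcam clip: 18.058 Mbps × 572 s × 1.01 = 10432.5 Mb
podcast episode with video: 3.488 Mbps × 3120 s × 1.01 = 10991.4 Mb
music video: 7.288 Mbps × 420 s × 1.01 = 3091.6 Mb
Total: 24515.4 Mb = 3064.4 MB.
At 40 Mbps: 24515.4 / 40 = 613 s ≈ 10.2 minutes.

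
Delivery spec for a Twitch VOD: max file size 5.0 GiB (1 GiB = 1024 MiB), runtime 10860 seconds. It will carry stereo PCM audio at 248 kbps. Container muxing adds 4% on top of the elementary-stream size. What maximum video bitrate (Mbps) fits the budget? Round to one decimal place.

Budget: 5.0 GiB = 42949.7 Mb.
Stream payload after overhead: 42949.7 / 1.04 = 41297.8 Mb.
Total bitrate budget: 41297.8 Mb / 10860 s = 3.803 Mbps.
Audio: 248 kbps = 0.248 Mbps.
Video: 3.803 − 0.248 = 3.555 Mbps.

3.6 Mbps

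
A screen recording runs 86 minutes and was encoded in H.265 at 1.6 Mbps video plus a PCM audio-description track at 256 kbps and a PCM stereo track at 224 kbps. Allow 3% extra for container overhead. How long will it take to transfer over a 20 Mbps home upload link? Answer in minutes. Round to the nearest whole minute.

86 min = 5160 s
Audio total: 256 + 224 = 480 kbps = 0.480 Mbps.
Total bitrate: 2.080 Mbps.
File: 2.080 Mbps × 5160 s = 10732.8 Mb.
With 3% container overhead: ×1.03. → 11054.8 Mb.
At 20 Mbps: 11054.8 / 20 = 552.7 s ≈ 9.21 minutes.

9 minutes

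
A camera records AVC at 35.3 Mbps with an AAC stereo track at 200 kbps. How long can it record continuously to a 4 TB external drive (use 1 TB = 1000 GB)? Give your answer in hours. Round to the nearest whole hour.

250 hours

Audio: 200 kbps = 0.200 Mbps.
Total bitrate: 35.3 + 0.200 = 35.500 Mbps.
Capacity: 4 TB = 32,000,000 Mb.
Recording time: 32,000,000 / 35.500 = 901,408 s ≈ 250 hours.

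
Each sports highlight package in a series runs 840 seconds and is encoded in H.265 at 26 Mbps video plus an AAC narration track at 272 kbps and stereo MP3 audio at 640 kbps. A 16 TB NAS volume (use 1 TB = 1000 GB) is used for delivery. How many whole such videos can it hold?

Audio total: 272 + 640 = 912 kbps = 0.912 Mbps.
Total bitrate: 26.912 Mbps.
Per item: 26.912 Mbps × 840 s = 22,606 Mb = 2,826 MB.
Capacity: 16 TB = 128,000,000 Mb; 5662.19 items → 5662 complete.

5662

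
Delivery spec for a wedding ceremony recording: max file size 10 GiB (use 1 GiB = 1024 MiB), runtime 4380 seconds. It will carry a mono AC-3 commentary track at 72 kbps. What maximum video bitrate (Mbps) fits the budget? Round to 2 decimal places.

Budget: 10 GiB = 85899.3 Mb.
Total bitrate budget: 85899.3 Mb / 4380 s = 19.612 Mbps.
Audio: 72 kbps = 0.072 Mbps.
Video: 19.612 − 0.072 = 19.540 Mbps.

19.54 Mbps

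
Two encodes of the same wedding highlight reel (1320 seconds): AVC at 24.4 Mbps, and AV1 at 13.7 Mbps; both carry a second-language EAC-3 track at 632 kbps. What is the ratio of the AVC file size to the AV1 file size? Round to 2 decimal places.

1.75

Audio: 632 kbps = 0.632 Mbps.
AVC: 25.032 Mbps × 1320 s = 33042.2 Mb = 3.847 GiB.
AV1: 14.332 Mbps × 1320 s = 18918.2 Mb = 2.202 GiB.
Ratio: 3.847 / 2.202 = 1.747.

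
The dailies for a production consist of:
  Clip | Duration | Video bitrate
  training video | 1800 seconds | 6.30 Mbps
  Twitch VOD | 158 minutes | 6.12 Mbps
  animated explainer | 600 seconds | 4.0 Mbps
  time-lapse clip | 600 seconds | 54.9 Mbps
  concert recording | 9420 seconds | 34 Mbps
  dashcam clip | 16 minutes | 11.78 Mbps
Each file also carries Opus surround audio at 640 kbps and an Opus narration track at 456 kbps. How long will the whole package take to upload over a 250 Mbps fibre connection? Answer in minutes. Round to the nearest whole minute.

31 minutes

Audio total: 640 + 456 = 1096 kbps = 1.096 Mbps.
training video: 7.396 Mbps × 1800 s = 13312.8 Mb
Twitch VOD: 7.216 Mbps × 9480 s = 68407.7 Mb
animated explainer: 5.096 Mbps × 600 s = 3057.6 Mb
time-lapse clip: 55.996 Mbps × 600 s = 33597.6 Mb
concert recording: 35.096 Mbps × 9420 s = 330604.3 Mb
dashcam clip: 12.876 Mbps × 960 s = 12361.0 Mb
Total: 461341.0 Mb = 57667.6 MB.
At 250 Mbps: 461341.0 / 250 = 1845 s ≈ 30.8 minutes.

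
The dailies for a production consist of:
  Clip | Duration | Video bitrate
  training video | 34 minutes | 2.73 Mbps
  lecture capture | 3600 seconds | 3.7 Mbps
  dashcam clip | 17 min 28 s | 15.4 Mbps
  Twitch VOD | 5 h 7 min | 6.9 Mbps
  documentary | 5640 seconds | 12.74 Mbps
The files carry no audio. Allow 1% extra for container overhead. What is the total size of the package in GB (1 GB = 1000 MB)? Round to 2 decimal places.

training video: 2.730 Mbps × 2040 s × 1.01 = 5624.9 Mb
lecture capture: 3.700 Mbps × 3600 s × 1.01 = 13453.2 Mb
dashcam clip: 15.400 Mbps × 1048 s × 1.01 = 16300.6 Mb
Twitch VOD: 6.900 Mbps × 18420 s × 1.01 = 128369.0 Mb
documentary: 12.740 Mbps × 5640 s × 1.01 = 72572.1 Mb
Total: 236319.8 Mb = 29540.0 MB.
= 29.54 GB.

29.54 GB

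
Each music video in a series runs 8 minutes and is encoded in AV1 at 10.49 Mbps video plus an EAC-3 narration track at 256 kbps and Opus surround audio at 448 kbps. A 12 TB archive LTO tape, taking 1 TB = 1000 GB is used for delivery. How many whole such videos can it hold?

17866

8 min = 480 s
Audio total: 256 + 448 = 704 kbps = 0.704 Mbps.
Total bitrate: 11.194 Mbps.
Per item: 11.194 Mbps × 480 s = 5,373 Mb = 671.6 MB.
Capacity: 12 TB = 96,000,000 Mb; 17866.71 items → 17866 complete.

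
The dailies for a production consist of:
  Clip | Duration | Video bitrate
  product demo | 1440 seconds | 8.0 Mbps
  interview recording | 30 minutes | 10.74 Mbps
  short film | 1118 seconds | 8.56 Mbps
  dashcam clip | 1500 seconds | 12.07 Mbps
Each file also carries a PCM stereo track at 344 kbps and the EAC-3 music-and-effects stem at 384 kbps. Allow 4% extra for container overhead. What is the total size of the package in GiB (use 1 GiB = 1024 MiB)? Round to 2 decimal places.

7.60 GiB

Audio total: 344 + 384 = 728 kbps = 0.728 Mbps.
product demo: 8.728 Mbps × 1440 s × 1.04 = 13071.1 Mb
interview recording: 11.468 Mbps × 1800 s × 1.04 = 21468.1 Mb
short film: 9.288 Mbps × 1118 s × 1.04 = 10799.3 Mb
dashcam clip: 12.798 Mbps × 1500 s × 1.04 = 19964.9 Mb
Total: 65303.4 Mb = 8162.9 MB.
= 7.602 GiB.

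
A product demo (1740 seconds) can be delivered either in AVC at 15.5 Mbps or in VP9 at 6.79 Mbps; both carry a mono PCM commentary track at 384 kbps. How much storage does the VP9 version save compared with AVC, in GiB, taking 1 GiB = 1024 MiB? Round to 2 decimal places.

1.76 GiB

Audio: 384 kbps = 0.384 Mbps.
AVC: 15.884 Mbps × 1740 s = 27638.2 Mb = 3.218 GiB.
VP9: 7.174 Mbps × 1740 s = 12482.8 Mb = 1.453 GiB.
Saving: 3.218 − 1.453 = 1.764 GiB.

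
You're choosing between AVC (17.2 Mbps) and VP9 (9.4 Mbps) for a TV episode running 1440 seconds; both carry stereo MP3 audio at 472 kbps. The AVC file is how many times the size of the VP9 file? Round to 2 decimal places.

Audio: 472 kbps = 0.472 Mbps.
AVC: 17.672 Mbps × 1440 s = 25447.7 Mb = 3.181 GB.
VP9: 9.872 Mbps × 1440 s = 14215.7 Mb = 1.777 GB.
Ratio: 3.181 / 1.777 = 1.790.

1.79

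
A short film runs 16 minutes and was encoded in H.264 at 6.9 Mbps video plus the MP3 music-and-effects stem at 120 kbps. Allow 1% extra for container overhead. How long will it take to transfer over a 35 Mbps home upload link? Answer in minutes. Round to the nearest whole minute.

3 minutes

16 min = 960 s
Audio: 120 kbps = 0.120 Mbps.
Total bitrate: 7.020 Mbps.
File: 7.020 Mbps × 960 s = 6739.2 Mb.
With 1% container overhead: ×1.01. → 6806.6 Mb.
At 35 Mbps: 6806.6 / 35 = 194.5 s ≈ 3.24 minutes.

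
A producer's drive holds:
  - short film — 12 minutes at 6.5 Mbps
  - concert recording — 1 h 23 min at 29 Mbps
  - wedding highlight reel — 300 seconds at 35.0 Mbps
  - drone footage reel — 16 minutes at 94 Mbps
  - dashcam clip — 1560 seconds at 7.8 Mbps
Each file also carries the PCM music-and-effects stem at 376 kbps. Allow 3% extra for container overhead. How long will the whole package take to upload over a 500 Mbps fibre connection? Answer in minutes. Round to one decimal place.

9.1 minutes

Audio: 376 kbps = 0.376 Mbps.
short film: 6.876 Mbps × 720 s × 1.03 = 5099.2 Mb
concert recording: 29.376 Mbps × 4980 s × 1.03 = 150681.3 Mb
wedding highlight reel: 35.376 Mbps × 300 s × 1.03 = 10931.2 Mb
drone footage reel: 94.376 Mbps × 960 s × 1.03 = 93319.0 Mb
dashcam clip: 8.176 Mbps × 1560 s × 1.03 = 13137.2 Mb
Total: 273167.9 Mb = 34146.0 MB.
At 500 Mbps: 273167.9 / 500 = 546 s ≈ 9.11 minutes.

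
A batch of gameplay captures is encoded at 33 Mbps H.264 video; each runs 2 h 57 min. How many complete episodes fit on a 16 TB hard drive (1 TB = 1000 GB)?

2 h 57 min = 177 min = 10620 s
Per item: 33.000 Mbps × 10620 s = 350,460 Mb = 43,808 MB.
Capacity: 16 TB = 128,000,000 Mb; 365.23 items → 365 complete.

365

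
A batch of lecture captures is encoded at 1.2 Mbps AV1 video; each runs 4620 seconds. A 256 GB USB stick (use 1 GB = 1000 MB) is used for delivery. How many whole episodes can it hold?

Per item: 1.200 Mbps × 4620 s = 5,544 Mb = 693.0 MB.
Capacity: 256 GB = 2,048,000 Mb; 369.41 items → 369 complete.

369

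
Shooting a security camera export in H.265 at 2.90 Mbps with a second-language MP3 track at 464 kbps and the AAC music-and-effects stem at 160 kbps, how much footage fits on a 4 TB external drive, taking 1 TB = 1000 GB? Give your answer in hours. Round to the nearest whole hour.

2522 hours

Audio total: 464 + 160 = 624 kbps = 0.624 Mbps.
Total bitrate: 2.90 + 0.624 = 3.524 Mbps.
Capacity: 4 TB = 32,000,000 Mb.
Recording time: 32,000,000 / 3.524 = 9,080,590 s ≈ 2,522 hours.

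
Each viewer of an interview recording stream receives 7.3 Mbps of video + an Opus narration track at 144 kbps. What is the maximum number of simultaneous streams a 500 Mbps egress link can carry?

67

Audio: 144 kbps = 0.144 Mbps.
Per-viewer media rate: 7.444 Mbps.
500 Mbps = 500.0 Mbps; 500.0 / 7.444 = 67.17 → 67 viewers.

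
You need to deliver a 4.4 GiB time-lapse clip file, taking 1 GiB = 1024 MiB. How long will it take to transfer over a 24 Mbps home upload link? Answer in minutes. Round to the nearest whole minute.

26 minutes

File: 4.4 GiB = 37795.7 Mb.
At 24 Mbps: 37795.7 / 24 = 1574.8 s ≈ 26.2 minutes.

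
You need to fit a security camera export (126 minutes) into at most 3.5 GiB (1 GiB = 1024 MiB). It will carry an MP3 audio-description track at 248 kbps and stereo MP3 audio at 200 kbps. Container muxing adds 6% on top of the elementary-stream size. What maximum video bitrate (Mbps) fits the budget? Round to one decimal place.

3.3 Mbps

Budget: 3.5 GiB = 30064.8 Mb.
Stream payload after overhead: 30064.8 / 1.06 = 28363.0 Mb.
126 min = 7560 s
Total bitrate budget: 28363.0 Mb / 7560 s = 3.752 Mbps.
Audio total: 248 + 200 = 448 kbps = 0.448 Mbps.
Video: 3.752 − 0.448 = 3.304 Mbps.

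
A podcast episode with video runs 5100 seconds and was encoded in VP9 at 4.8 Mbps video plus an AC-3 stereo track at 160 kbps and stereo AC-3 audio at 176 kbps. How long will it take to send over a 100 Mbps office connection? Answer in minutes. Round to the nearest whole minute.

4 minutes

Audio total: 160 + 176 = 336 kbps = 0.336 Mbps.
Total bitrate: 5.136 Mbps.
File: 5.136 Mbps × 5100 s = 26193.6 Mb.
At 100 Mbps: 26193.6 / 100 = 261.9 s ≈ 4.37 minutes.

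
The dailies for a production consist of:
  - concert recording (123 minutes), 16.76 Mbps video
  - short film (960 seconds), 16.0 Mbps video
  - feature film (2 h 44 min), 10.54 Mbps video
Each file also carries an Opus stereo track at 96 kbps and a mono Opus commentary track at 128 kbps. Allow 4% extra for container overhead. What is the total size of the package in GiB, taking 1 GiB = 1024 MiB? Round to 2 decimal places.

Audio total: 96 + 128 = 224 kbps = 0.224 Mbps.
concert recording: 16.984 Mbps × 7380 s × 1.04 = 130355.6 Mb
short film: 16.224 Mbps × 960 s × 1.04 = 16198.0 Mb
feature film: 10.764 Mbps × 9840 s × 1.04 = 110154.5 Mb
Total: 256708.1 Mb = 32088.5 MB.
= 29.88 GiB.

29.88 GiB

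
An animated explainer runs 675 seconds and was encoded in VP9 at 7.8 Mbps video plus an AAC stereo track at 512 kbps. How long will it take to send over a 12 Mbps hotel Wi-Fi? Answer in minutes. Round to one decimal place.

Audio: 512 kbps = 0.512 Mbps.
Total bitrate: 8.312 Mbps.
File: 8.312 Mbps × 675 s = 5610.6 Mb.
At 12 Mbps: 5610.6 / 12 = 467.6 s ≈ 7.79 minutes.

7.8 minutes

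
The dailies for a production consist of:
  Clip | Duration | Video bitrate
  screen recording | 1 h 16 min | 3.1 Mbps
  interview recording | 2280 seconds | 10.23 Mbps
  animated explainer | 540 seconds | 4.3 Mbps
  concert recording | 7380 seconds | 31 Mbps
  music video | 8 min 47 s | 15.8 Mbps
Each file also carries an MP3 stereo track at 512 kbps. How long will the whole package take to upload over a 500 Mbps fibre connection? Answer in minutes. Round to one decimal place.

9.5 minutes

Audio: 512 kbps = 0.512 Mbps.
screen recording: 3.612 Mbps × 4560 s = 16470.7 Mb
interview recording: 10.742 Mbps × 2280 s = 24491.8 Mb
animated explainer: 4.812 Mbps × 540 s = 2598.5 Mb
concert recording: 31.512 Mbps × 7380 s = 232558.6 Mb
music video: 16.312 Mbps × 527 s = 8596.4 Mb
Total: 284715.9 Mb = 35589.5 MB.
At 500 Mbps: 284715.9 / 500 = 569 s ≈ 9.49 minutes.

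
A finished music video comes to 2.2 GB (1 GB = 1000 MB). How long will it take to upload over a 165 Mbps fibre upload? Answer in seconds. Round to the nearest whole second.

File: 2.2 GB = 17600.0 Mb.
At 165 Mbps: 17600.0 / 165 = 106.7 s ≈ 107 seconds.

107 seconds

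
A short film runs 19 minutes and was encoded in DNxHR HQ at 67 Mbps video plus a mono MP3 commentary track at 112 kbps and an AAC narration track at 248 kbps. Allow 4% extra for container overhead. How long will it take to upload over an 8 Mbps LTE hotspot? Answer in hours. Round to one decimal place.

2.8 hours

19 min = 1140 s
Audio total: 112 + 248 = 360 kbps = 0.360 Mbps.
Total bitrate: 67.360 Mbps.
File: 67.360 Mbps × 1140 s = 76790.4 Mb.
With 4% container overhead: ×1.04. → 79862.0 Mb.
At 8 Mbps: 79862.0 / 8 = 9982.8 s ≈ 2.77 hours.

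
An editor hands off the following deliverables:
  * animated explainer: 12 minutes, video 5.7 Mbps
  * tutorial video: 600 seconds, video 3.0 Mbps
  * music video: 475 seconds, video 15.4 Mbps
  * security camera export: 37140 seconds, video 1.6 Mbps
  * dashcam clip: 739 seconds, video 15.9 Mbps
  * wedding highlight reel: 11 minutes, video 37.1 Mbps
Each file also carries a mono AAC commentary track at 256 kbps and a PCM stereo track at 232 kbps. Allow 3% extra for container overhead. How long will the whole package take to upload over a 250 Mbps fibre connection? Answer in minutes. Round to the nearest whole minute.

9 minutes

Audio total: 256 + 232 = 488 kbps = 0.488 Mbps.
animated explainer: 6.188 Mbps × 720 s × 1.03 = 4589.0 Mb
tutorial video: 3.488 Mbps × 600 s × 1.03 = 2155.6 Mb
music video: 15.888 Mbps × 475 s × 1.03 = 7773.2 Mb
security camera export: 2.088 Mbps × 37140 s × 1.03 = 79874.8 Mb
dashcam clip: 16.388 Mbps × 739 s × 1.03 = 12474.1 Mb
wedding highlight reel: 37.588 Mbps × 660 s × 1.03 = 25552.3 Mb
Total: 132419.0 Mb = 16552.4 MB.
At 250 Mbps: 132419.0 / 250 = 530 s ≈ 8.83 minutes.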